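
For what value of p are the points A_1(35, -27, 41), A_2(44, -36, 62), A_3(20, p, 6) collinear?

-12

Direction A_1A_2 = (9, -9, 21). From the x-coordinate of A_3, the parameter along the line is τ = (20 − 35)/9 = -5/3.
Then p = (-27) + (-5/3)·(-9) = -12.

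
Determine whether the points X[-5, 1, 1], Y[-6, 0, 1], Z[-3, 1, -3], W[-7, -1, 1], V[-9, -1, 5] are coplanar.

The plane through X, Y, Z has normal n = XY × XZ = (4, -4, 2) and equation n·P = -22.
Checking the remaining points: n·W = -22, n·V = -22.
All equal -22, so all 5 points lie in one plane.

Yes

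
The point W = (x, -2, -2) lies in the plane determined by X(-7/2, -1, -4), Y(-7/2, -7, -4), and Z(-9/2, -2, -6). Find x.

-5/2

A normal to the plane is n = XY × XZ = (12, 0, -6).
W lies in the plane iff n · XW = 0.
This gives (12)x + (30) = 0, so x = -5/2.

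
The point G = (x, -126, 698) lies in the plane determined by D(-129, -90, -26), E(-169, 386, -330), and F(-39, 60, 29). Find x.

351

A normal to the plane is n = DE × DF = (71780, -25160, -48840).
G lies in the plane iff n · DG = 0.
This gives (71780)x + (-25194780) = 0, so x = 351.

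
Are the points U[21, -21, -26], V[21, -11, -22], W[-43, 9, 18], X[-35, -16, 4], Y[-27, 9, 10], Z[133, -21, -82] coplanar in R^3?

The plane through U, V, W has normal n = UV × UW = (320, -256, 640) and equation n·P = -4544.
Checking the remaining points: n·X = -4544, n·Y = -4544, n·Z = -4544.
All equal -4544, so all 6 points lie in one plane.

Yes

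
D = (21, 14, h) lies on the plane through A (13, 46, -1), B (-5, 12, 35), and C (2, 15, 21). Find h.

The plane through A, B, C has equation 368x + 184z = 4600.
Substituting D: (184)h + (7728) = 4600, so h = -17.

-17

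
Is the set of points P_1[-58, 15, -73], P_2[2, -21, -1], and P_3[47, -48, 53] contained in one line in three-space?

Yes

P_1P_2 = (60, -36, 72), P_1P_3 = (105, -63, 126).
P_1P_2 × P_1P_3 = (0, 0, 0).
The cross product vanishes, so the three points are collinear.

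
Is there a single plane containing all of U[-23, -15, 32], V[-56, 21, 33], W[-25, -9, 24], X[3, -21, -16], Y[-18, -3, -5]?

Yes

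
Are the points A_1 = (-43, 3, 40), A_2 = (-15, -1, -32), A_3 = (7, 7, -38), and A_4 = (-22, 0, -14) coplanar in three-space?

A normal to the plane through A_1, A_2, A_3 is n = A_1A_2 × A_1A_3 = (600, -1416, 312).
The plane has equation n·P = -17568. For A_4: n·A_4 = -17568.
Equal, so A_4 lies in the plane and all four are coplanar.

Yes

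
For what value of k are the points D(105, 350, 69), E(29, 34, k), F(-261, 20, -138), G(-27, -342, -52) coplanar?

Coplanarity ⇔ det[DE; DF; DG] = 0.
Expanding, this is linear in k: (209712)k + (-1258272) = 0.
So k = 6.

6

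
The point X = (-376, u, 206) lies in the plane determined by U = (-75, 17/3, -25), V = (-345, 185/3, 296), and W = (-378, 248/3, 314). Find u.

The plane through U, V, W has equation −5733x − 5733y − 3822z = 493038.
Substituting X: (-5733)u + (1368276) = 493038, so u = 458/3.

458/3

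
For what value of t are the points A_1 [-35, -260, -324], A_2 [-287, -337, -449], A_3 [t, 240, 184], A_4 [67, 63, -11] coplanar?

229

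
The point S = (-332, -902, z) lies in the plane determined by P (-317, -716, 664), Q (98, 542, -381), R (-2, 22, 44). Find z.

The plane through P, Q, R has equation −8750x − 71875y − 90000z = -5523750.
Substituting S: (-90000)z + (67736250) = -5523750, so z = 814.

814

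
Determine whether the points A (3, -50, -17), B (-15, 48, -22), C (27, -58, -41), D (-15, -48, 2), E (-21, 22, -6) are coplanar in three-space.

No

The plane through A, B, C has normal n = AB × AC = (-2392, -552, -2208) and equation n·P = 57960.
Checking the remaining points: n·D = 57960, n·E = 51336.
Since n·E = 51336 ≠ 57960, E is off the plane and the points are not all coplanar.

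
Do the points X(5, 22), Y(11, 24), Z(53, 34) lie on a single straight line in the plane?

XY = (6, 2), XZ = (48, 12).
If collinear, XZ would be a scalar multiple of XY. But (6)·(12) ≠ (2)·(48) (difference -24), so they are not parallel; the points are not collinear.

No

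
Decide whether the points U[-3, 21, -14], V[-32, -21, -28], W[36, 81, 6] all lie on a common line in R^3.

No

UV = (-29, -42, -14), UW = (39, 60, 20).
UV × UW = (0, 34, -102).
The cross product is nonzero, so the points do not lie on one line.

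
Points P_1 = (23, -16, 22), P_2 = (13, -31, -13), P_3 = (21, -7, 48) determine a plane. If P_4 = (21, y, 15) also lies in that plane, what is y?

-19

A normal to the plane is n = P_1P_2 × P_1P_3 = (-75, 330, -120).
P_4 lies in the plane iff n · P_1P_4 = 0.
This gives (330)y + (6270) = 0, so y = -19.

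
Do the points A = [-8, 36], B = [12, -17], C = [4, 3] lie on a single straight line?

AB = (20, -53), AC = (12, -33).
det[AB; AC] = (20)(-33) − (-53)(12) = -24.
The determinant is nonzero, so they are not collinear.

No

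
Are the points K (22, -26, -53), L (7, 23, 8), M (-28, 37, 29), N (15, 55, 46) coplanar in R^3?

With K as base: KL = (-15, 49, 61), KM = (-50, 63, 82), KN = (-7, 81, 99).
KM × KN = (-405, 4376, -3609).
KL · (KM × KN) = 350.
Since 350 ≠ 0, the four points are not coplanar.

No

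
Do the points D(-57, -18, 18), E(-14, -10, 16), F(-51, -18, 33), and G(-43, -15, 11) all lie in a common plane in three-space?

A normal to the plane through D, E, F is n = DE × DF = (120, -657, -48).
The plane has equation n·P = 4122. For G: n·G = 4167.
4167 ≠ 4122, so G is off the plane.

No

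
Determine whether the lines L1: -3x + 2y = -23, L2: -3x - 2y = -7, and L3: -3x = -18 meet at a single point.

Intersecting L1 and L2: solving the 2×2 system gives (x, y) = (5, -4).
Substitute into L3: (-3)(5) + (0)(-4) = -15.
But L3 requires -18 ≠ -15, so the three lines have no common point.

No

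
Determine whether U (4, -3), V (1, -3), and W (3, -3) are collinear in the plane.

UV = (-3, 0), UW = (-1, 0).
det[UV; UW] = (-3)(0) − (0)(-1) = 0.
The determinant is zero, so the points are collinear.

Yes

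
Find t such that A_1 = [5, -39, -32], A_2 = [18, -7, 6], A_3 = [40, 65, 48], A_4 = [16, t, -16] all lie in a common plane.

The points are coplanar iff A_1A_2 · (A_1A_3 × A_1A_4) = 0.
Expanding, this is linear in t: (290)t + (-290) = 0.
So t = 1.

1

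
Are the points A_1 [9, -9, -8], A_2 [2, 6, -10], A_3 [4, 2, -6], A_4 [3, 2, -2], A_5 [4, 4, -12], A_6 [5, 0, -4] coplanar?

No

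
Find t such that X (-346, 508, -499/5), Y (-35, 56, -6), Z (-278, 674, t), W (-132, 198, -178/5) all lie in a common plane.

Coplanarity ⇔ det[XY; XZ; XW] = 0.
Expanding, this is linear in t: (-318)t + (-267756/5) = 0.
So t = -842/5.

-842/5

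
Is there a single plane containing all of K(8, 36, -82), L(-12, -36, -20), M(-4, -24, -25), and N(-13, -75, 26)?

No

With K as base: KL = (-20, -72, 62), KM = (-12, -60, 57), KN = (-21, -111, 108).
KM × KN = (-153, 99, 72).
KL · (KM × KN) = 396.
Since 396 ≠ 0, the four points are not coplanar.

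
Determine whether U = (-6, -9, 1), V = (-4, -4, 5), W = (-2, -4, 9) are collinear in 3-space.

No

UV = (2, 5, 4), UW = (4, 5, 8).
UV × UW = (20, 0, -10).
The cross product is nonzero, so the points do not lie on one line.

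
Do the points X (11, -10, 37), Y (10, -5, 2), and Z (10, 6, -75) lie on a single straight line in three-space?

No

XY = (-1, 5, -35), XZ = (-1, 16, -112).
Comparing components 3 and 1: (-35)(-1) − (-1)(-112) = -77 ≠ 0, so XY and XZ are not parallel and the points are not collinear.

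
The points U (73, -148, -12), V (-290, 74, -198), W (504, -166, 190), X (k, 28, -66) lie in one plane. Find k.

-14

Normal to plane UVW: n = (41496, -6840, -89148); plane equation n·P = 5111304.
Requiring n·X = 5111304: (41496)k + (5692248) = 5111304.
So k = -14.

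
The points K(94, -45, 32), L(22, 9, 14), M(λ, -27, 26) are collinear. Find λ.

70

Direction KL = (-72, 54, -18). From the y-coordinate of M, the parameter along the line is τ = (-27 − (-45))/54 = 1/3.
Then λ = 94 + 1/3·(-72) = 70.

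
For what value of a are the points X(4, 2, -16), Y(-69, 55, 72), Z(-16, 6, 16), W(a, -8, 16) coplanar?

-10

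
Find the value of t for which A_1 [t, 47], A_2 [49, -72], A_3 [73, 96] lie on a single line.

66

Collinearity: (A_1 − A_2) must be parallel to (A_3 − A_2) = (24, 168).
Cross-multiplying the components: (t − 49)·(168) = (119)·(24).
Solving gives t = 66.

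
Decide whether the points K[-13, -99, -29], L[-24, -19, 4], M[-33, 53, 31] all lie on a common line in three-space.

No

KL = (-11, 80, 33), KM = (-20, 152, 60).
KL × KM = (-216, 0, -72).
The cross product is nonzero, so the points do not lie on one line.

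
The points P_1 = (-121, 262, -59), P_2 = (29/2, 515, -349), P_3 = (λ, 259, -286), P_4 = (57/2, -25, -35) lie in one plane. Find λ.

213/2

Coplanarity ⇔ det[P_1P_2; P_1P_3; P_1P_4] = 0.
Expanding, this is linear in λ: (77158)λ + (-8217327) = 0.
So λ = 213/2.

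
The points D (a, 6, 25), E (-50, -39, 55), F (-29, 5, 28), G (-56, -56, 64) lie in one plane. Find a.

-25

Coplanarity ⇔ det[DE; DF; DG] = 0.
Expanding, this is linear in a: (63)a + (1575) = 0.
So a = -25.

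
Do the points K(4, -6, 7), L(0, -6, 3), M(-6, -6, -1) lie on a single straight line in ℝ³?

No

KL = (-4, 0, -4), KM = (-10, 0, -8).
KL × KM = (0, 8, 0).
The cross product is nonzero, so the points do not lie on one line.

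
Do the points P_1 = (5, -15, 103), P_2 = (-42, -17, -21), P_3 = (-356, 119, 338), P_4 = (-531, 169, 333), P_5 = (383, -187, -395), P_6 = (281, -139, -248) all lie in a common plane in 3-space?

The plane through P_1, P_2, P_3 has normal n = P_1P_2 × P_1P_3 = (16146, 55809, -7020) and equation n·P = -1479465.
Checking the remaining points: n·P_4 = -1479465, n·P_5 = -1479465, n·P_6 = -1479465.
All equal -1479465, so all 6 points lie in one plane.

Yes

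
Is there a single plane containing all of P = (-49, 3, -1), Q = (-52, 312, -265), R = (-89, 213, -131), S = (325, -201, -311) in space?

Yes

A normal to the plane through P, Q, R is n = PQ × PR = (15270, 10170, 11730).
The plane has equation n·X = -729450. For S: n·S = -729450.
Equal, so S lies in the plane and all four are coplanar.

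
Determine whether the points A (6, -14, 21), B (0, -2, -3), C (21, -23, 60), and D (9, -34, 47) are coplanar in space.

A normal to the plane through A, B, C is n = AB × AC = (252, -126, -126).
The plane has equation n·P = 630. For D: n·D = 630.
Equal, so D lies in the plane and all four are coplanar.

Yes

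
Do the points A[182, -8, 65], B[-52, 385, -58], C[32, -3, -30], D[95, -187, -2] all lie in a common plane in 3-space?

The four points are coplanar iff the 3×3 determinant with rows AB, AC, AD is zero.
Rows: (-234, 393, -123), (-150, 5, -95), (-87, -179, -67).
Expanding along the first row: (-234)(-17340) − (393)(1785) + (-123)(27285) = 0.
Zero determinant ⇒ coplanar.

Yes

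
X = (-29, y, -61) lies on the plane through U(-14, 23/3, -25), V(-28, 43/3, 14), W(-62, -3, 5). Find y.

-31/3

The plane through U, V, W has equation 616x − 1452y + (1408/3)z = -94468/3.
Substituting X: (-1452)y + (-139480/3) = -94468/3, so y = -31/3.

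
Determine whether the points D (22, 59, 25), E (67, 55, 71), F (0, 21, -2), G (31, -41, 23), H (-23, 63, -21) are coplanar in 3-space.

Yes

The plane through D, E, F has normal n = DE × DF = (1856, 203, -1798) and equation n·P = 7859.
Checking the remaining points: n·G = 7859, n·H = 7859.
All equal 7859, so all 5 points lie in one plane.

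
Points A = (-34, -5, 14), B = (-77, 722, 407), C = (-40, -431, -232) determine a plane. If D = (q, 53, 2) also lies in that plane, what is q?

-247/2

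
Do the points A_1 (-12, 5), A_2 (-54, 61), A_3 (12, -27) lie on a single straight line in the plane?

A_1A_2 = (-42, 56), A_1A_3 = (24, -32).
Twice the signed area of △A_1A_2A_3 is (-42)(-32) − (56)(24) = 0.
The triangle is degenerate (zero area), so the points are collinear.

Yes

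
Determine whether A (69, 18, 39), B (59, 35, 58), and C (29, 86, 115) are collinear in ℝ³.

Yes

AB = (-10, 17, 19), AC = (-40, 68, 76).
AB × AC = (0, 0, 0).
The cross product vanishes, so the three points are collinear.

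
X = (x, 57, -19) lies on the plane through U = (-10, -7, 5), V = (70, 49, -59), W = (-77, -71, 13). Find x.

The plane through U, V, W has equation −3648x + 3648y − 1368z = 4104.
Substituting X: (-3648)x + (233928) = 4104, so x = 63.

63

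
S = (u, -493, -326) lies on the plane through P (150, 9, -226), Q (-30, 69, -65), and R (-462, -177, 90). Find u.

Coplanarity requires PQ · (PR × PS) = 0.
PQ = (-180, 60, 161), PR = (-612, -186, 316); the triple product is linear in u with coefficient 48906 and constant term 6553404.
Setting it to zero: u = -134.

-134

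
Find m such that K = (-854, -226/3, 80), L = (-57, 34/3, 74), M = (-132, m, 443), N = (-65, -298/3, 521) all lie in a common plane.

-262/3

Normal to plane KLN: n = (38076, -356211, -87508); plane equation n·P = -12682982.
Requiring n·M = -12682982: (-356211)m + (-43792076) = -12682982.
So m = -262/3.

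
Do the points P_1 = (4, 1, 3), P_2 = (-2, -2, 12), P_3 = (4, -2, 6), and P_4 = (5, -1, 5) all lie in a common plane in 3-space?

No

The four points are coplanar iff the 3×3 determinant with rows P_1P_2, P_1P_3, P_1P_4 is zero.
Rows: (-6, -3, 9), (0, -3, 3), (1, -2, 2).
Expanding along the first row: (-6)(0) − (-3)(-3) + (9)(3) = 18.
Nonzero ⇒ not coplanar.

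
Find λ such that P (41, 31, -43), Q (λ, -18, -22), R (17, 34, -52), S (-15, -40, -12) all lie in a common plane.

The points are coplanar iff PQ · (PR × PS) = 0.
Expanding, this is linear in λ: (-546)λ + (546) = 0.
So λ = 1.

1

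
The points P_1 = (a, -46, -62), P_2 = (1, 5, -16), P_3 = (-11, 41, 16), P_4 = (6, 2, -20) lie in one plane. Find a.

20

The points are coplanar iff P_1P_2 · (P_1P_3 × P_1P_4) = 0.
Expanding, this is linear in a: (48)a + (-960) = 0.
So a = 20.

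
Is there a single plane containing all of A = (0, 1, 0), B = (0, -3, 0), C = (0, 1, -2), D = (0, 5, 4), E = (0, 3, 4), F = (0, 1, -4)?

The plane through A, B, C has normal n = AB × AC = (8, 0, 0) and equation n·P = 0.
Checking the remaining points: n·D = 0, n·E = 0, n·F = 0.
All equal 0, so all 6 points lie in one plane.

Yes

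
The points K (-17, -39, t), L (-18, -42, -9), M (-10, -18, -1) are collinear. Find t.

-8

Direction LM = (8, 24, 8). From the x-coordinate of K, the parameter along the line is τ = (-17 − (-18))/8 = 1/8.
Then t = (-9) + 1/8·(8) = -8.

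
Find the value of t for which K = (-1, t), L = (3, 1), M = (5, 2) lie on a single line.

-1

Collinearity: (K − L) must be parallel to (M − L) = (2, 1).
Cross-multiplying the components: (t − 1)·(2) = (-4)·(1).
Solving gives t = -1.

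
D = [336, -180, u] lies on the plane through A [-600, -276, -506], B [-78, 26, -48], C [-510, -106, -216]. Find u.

-482

Coplanarity requires AB · (AC × AD) = 0.
AB = (522, 302, 458), AC = (90, 170, 290); the triple product is linear in u with coefficient 61560 and constant term 29671920.
Setting it to zero: u = -482.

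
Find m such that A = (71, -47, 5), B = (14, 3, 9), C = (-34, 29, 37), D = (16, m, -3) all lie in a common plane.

Normal to plane ABC: n = (1296, 1404, 918); plane equation n·P = 30618.
Requiring n·D = 30618: (1404)m + (17982) = 30618.
So m = 9.

9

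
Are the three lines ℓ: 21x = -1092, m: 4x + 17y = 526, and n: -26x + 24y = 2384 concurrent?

The three lines meet at one point iff the augmented coefficient matrix [aᵢ bᵢ cᵢ] has rank < 3, i.e. its determinant vanishes.
Here the determinant is -1512.
Nonzero, so no common point exists.

No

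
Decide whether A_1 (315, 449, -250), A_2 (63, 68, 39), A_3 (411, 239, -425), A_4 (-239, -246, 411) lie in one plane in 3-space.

A normal to the plane through A_1, A_2, A_3 is n = A_1A_2 × A_1A_3 = (127365, -16356, 89496).
The plane has equation n·P = 10402131. For A_4: n·A_4 = 10366197.
10366197 ≠ 10402131, so A_4 is off the plane.

No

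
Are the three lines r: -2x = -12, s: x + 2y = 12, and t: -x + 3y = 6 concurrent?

Intersecting r and s: solving the 2×2 system gives (x, y) = (6, 3).
Substitute into t: (-1)(6) + (3)(3) = 3.
But t requires 6 ≠ 3, so the three lines have no common point.

No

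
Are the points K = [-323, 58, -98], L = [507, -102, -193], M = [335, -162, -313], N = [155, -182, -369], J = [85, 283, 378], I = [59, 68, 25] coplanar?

The plane through K, L, M has normal n = KL × KM = (13500, 115940, -77320) and equation n·P = 9941380.
Checking the remaining points: n·N = 9522500, n·J = 4731560, n·I = 6747420.
Since n·N = 9522500 ≠ 9941380, N is off the plane and the points are not all coplanar.

No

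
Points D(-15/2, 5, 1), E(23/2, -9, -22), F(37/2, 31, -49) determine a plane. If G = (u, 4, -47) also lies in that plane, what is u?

The plane through D, E, F has equation 1298x + 352y + 858z = -7117.
Substituting G: (1298)u + (-38918) = -7117, so u = 49/2.

49/2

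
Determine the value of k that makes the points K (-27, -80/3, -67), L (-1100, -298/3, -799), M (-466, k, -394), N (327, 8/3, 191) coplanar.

Coplanarity ⇔ det[KL; KM; KN] = 0.
Expanding, this is linear in k: (-17706)k + (-1156792) = 0.
So k = -196/3.

-196/3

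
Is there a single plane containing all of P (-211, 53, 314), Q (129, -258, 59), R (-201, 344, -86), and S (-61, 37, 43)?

Yes

With P as base: PQ = (340, -311, -255), PR = (10, 291, -400), PS = (150, -16, -271).
PR × PS = (-85261, -57290, -43810).
PQ · (PR × PS) = 0.
The scalar triple product vanishes, so the four points are coplanar.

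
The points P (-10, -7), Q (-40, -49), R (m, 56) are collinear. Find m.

35

Collinearity: (R − P) must be parallel to (Q − P) = (-30, -42).
Cross-multiplying the components: (m − (-10))·(-42) = (63)·(-30).
Solving gives m = 35.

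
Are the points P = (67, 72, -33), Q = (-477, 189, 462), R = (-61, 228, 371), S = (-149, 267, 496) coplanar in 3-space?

A normal to the plane through P, Q, R is n = PQ × PR = (-29952, 156416, -69888).
The plane has equation n·X = 11561472. For S: n·S = 11561472.
Equal, so S lies in the plane and all four are coplanar.

Yes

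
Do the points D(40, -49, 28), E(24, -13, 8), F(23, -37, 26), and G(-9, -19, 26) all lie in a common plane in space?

No

With D as base: DE = (-16, 36, -20), DF = (-17, 12, -2), DG = (-49, 30, -2).
DF × DG = (36, 64, 78).
DE · (DF × DG) = 168.
Since 168 ≠ 0, the four points are not coplanar.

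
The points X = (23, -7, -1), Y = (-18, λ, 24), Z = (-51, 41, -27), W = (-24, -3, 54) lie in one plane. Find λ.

5

Normal to plane XZW: n = (2744, 5292, 1960); plane equation n·P = 24108.
Requiring n·Y = 24108: (5292)λ + (-2352) = 24108.
So λ = 5.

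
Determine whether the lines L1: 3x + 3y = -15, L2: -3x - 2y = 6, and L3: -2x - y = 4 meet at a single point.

No

Intersecting L1 and L2: solving the 2×2 system gives (x, y) = (4, -9).
Substitute into L3: (-2)(4) + (-1)(-9) = 1.
But L3 requires 4 ≠ 1, so the three lines have no common point.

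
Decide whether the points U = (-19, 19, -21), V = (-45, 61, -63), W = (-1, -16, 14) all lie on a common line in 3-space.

UV = (-26, 42, -42), UW = (18, -35, 35).
UV × UW = (0, 154, 154).
The cross product is nonzero, so the points do not lie on one line.

No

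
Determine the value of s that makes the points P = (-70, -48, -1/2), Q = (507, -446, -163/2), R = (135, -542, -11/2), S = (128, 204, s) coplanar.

-109/2

The points are coplanar iff PQ · (PR × PS) = 0.
Expanding, this is linear in s: (-203448)s + (-11087916) = 0.
So s = -109/2.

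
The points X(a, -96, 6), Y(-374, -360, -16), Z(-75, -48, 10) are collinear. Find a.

Collinearity requires XY × XZ = 0; each component is linear in a.
The y-component gives (26)a + (3146) = 0, so a = -121.
The remaining components then also vanish.

-121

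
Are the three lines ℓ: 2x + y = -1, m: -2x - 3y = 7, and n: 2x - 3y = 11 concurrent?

The three lines meet at one point iff the augmented coefficient matrix [aᵢ bᵢ cᵢ] has rank < 3, i.e. its determinant vanishes.
Here the determinant is 0.
It vanishes, so the lines are concurrent at (1, -3).

Yes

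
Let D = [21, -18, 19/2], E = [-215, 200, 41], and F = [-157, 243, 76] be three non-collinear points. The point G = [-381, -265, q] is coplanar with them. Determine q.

-421/2

A normal to the plane is n = DE × DF = (12551/2, 10087, -22792).
G lies in the plane iff n · DG = 0.
This gives (-22792)q + (-4797716) = 0, so q = -421/2.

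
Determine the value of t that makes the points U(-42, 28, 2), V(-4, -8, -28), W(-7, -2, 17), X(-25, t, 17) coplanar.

Normal to plane UVW: n = (-1440, -1620, 120); plane equation n·P = 15360.
Requiring n·X = 15360: (-1620)t + (38040) = 15360.
So t = 14.

14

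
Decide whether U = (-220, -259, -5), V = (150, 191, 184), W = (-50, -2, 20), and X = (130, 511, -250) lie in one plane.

Yes

A normal to the plane through U, V, W is n = UV × UW = (-37323, 22880, 18590).
The plane has equation n·P = 2192190. For X: n·X = 2192190.
Equal, so X lies in the plane and all four are coplanar.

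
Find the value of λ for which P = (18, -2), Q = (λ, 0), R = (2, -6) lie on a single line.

Collinearity: (Q − P) must be parallel to (R − P) = (-16, -4).
Cross-multiplying the components: (λ − 18)·(-4) = (2)·(-16).
Solving gives λ = 26.

26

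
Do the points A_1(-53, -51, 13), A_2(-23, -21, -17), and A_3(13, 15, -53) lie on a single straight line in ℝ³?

A_1A_2 = (30, 30, -30), A_1A_3 = (66, 66, -66).
A_1A_2 × A_1A_3 = (0, 0, 0).
The cross product vanishes, so the three points are collinear.

Yes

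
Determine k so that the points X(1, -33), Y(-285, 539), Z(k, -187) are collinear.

Collinearity: (Z − X) must be parallel to (Y − X) = (-286, 572).
Cross-multiplying the components: (k − 1)·(572) = (-154)·(-286).
Solving gives k = 78.

78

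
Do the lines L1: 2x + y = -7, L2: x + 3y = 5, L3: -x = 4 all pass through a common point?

No

Intersecting L1 and L2: solving the 2×2 system gives (x, y) = (-26/5, 17/5).
Substitute into L3: (-1)(-26/5) + (0)(17/5) = 26/5.
But L3 requires 4 ≠ 26/5, so the three lines have no common point.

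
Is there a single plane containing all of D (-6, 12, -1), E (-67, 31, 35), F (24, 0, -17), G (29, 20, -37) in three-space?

With D as base: DE = (-61, 19, 36), DF = (30, -12, -16), DG = (35, 8, -36).
DF × DG = (560, 520, 660).
DE · (DF × DG) = -520.
Since -520 ≠ 0, the four points are not coplanar.

No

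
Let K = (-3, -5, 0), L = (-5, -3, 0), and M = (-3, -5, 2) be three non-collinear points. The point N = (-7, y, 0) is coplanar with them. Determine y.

-1

The plane through K, L, M has equation 4x + 4y = -32.
Substituting N: (4)y + (-28) = -32, so y = -1.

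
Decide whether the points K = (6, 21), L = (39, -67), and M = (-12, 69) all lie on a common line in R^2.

Yes

KL = (33, -88), KM = (-18, 48).
det[KL; KM] = (33)(48) − (-88)(-18) = 0.
The determinant is zero, so the points are collinear.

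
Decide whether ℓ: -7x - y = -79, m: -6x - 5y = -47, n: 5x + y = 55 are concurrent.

Yes

The three lines meet at one point iff the augmented coefficient matrix [aᵢ bᵢ cᵢ] has rank < 3, i.e. its determinant vanishes.
Here the determinant is 0.
It vanishes, so the lines are concurrent at (12, -5).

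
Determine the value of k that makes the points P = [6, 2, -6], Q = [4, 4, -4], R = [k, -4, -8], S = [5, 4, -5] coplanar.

Coplanarity ⇔ det[PQ; PR; PS] = 0.
Expanding, this is linear in k: (2)k + (-16) = 0.
So k = 8.

8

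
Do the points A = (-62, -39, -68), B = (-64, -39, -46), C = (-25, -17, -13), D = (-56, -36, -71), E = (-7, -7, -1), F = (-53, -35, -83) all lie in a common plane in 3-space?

Yes

The plane through A, B, C has normal n = AB × AC = (-484, 924, -44) and equation n·P = -3036.
Checking the remaining points: n·D = -3036, n·E = -3036, n·F = -3036.
All equal -3036, so all 6 points lie in one plane.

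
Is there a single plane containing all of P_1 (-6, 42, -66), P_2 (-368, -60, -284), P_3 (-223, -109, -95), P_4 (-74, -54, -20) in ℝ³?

Yes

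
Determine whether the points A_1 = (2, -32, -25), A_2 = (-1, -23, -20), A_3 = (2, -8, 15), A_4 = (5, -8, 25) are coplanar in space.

Yes

A normal to the plane through A_1, A_2, A_3 is n = A_1A_2 × A_1A_3 = (240, 120, -72).
The plane has equation n·P = -1560. For A_4: n·A_4 = -1560.
Equal, so A_4 lies in the plane and all four are coplanar.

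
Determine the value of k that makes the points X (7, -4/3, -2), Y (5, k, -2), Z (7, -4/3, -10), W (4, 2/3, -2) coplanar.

Normal to plane XZW: n = (16, 24, 0); plane equation n·P = 80.
Requiring n·Y = 80: (24)k + (80) = 80.
So k = 0.

0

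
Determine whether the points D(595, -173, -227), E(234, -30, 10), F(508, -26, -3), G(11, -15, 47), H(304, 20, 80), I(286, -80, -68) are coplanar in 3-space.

The plane through D, E, F has normal n = DE × DF = (-2807, 60245, -40626) and equation n·P = -2870448.
Checking the remaining points: n·G = -2843974, n·H = -2898508, n·I = -2859834.
Since n·G = -2843974 ≠ -2870448, G is off the plane and the points are not all coplanar.

No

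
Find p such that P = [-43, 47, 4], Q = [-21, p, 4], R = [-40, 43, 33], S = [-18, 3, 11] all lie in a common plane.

8

Normal to plane PRS: n = (1248, 704, -32); plane equation n·X = -20704.
Requiring n·Q = -20704: (704)p + (-26336) = -20704.
So p = 8.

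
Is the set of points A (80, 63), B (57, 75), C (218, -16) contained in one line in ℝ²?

No

AB = (-23, 12), AC = (138, -79).
det[AB; AC] = (-23)(-79) − (12)(138) = 161.
The determinant is nonzero, so they are not collinear.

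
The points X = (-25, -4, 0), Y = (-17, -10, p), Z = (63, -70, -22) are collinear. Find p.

-2

Direction XZ = (88, -66, -22). From the x-coordinate of Y, the parameter along the line is τ = (-17 − (-25))/88 = 1/11.
Then p = 0 + 1/11·(-22) = -2.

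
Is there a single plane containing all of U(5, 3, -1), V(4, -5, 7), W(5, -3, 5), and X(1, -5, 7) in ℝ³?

Yes

With U as base: UV = (-1, -8, 8), UW = (0, -6, 6), UX = (-4, -8, 8).
UW × UX = (0, -24, -24).
UV · (UW × UX) = 0.
The scalar triple product vanishes, so the four points are coplanar.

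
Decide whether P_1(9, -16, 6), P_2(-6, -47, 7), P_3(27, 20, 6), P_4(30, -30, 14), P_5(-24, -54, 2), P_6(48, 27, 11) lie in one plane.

The plane through P_1, P_2, P_3 has normal n = P_1P_2 × P_1P_3 = (-36, 18, 18) and equation n·P = -504.
Checking the remaining points: n·P_4 = -1368, n·P_5 = -72, n·P_6 = -1044.
Since n·P_4 = -1368 ≠ -504, P_4 is off the plane and the points are not all coplanar.

No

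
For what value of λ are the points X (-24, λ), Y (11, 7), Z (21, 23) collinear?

The three points are collinear iff det[XY; XZ] = 0.
This determinant is linear in λ: (10)λ + (490) = 0, so λ = -49.

-49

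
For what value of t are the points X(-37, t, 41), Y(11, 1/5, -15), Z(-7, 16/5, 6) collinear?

41/5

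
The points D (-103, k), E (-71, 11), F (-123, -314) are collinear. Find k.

-189

The three points are collinear iff det[DE; DF] = 0.
This determinant is linear in k: (-52)k + (-9828) = 0, so k = -189.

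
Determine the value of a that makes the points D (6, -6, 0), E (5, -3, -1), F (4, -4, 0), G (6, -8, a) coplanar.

Normal to plane DEF: n = (2, 2, 4); plane equation n·P = 0.
Requiring n·G = 0: (4)a + (-4) = 0.
So a = 1.

1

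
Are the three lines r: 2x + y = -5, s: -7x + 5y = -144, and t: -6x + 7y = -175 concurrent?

Yes

Intersecting r and s: solving the 2×2 system gives (x, y) = (7, -19).
Substitute into t: (-6)(7) + (7)(-19) = -175.
This equals -175, so (7, -19) lies on all three lines and they are concurrent.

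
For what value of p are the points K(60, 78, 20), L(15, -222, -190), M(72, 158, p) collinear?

Direction KL = (-45, -300, -210). From the x-coordinate of M, the parameter along the line is τ = (72 − 60)/(-45) = -4/15.
Then p = 20 + (-4/15)·(-210) = 76.

76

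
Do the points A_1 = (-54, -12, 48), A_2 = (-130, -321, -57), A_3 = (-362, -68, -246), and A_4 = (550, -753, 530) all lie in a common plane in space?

No

A normal to the plane through A_1, A_2, A_3 is n = A_1A_2 × A_1A_3 = (84966, 9996, -90916).
The plane has equation n·P = -9072084. For A_4: n·A_4 = -8981168.
-8981168 ≠ -9072084, so A_4 is off the plane.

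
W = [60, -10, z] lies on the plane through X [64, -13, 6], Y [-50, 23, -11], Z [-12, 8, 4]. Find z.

0

A normal to the plane is n = XY × XZ = (285, 1064, 342).
W lies in the plane iff n · XW = 0.
This gives (342)z + (0) = 0, so z = 0.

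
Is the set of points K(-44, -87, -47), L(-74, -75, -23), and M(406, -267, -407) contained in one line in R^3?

KL = (-30, 12, 24), KM = (450, -180, -360).
Each component of KM is -15 times the corresponding component of KL, so KM = -15·KL and the points are collinear.

Yes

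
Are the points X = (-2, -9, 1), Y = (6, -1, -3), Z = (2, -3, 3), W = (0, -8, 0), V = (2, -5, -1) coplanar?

No

The plane through X, Y, Z has normal n = XY × XZ = (40, -32, 16) and equation n·P = 224.
Checking the remaining points: n·W = 256, n·V = 224.
Since n·W = 256 ≠ 224, W is off the plane and the points are not all coplanar.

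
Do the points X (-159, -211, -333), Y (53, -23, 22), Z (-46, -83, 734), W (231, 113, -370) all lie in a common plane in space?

With X as base: XY = (212, 188, 355), XZ = (113, 128, 1067), XW = (390, 324, -37).
XZ × XW = (-350444, 420311, -13308).
XY · (XZ × XW) = 0.
The scalar triple product vanishes, so the four points are coplanar.

Yes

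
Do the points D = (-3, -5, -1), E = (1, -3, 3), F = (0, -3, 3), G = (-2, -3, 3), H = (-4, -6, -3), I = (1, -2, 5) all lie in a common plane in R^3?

The plane through D, E, F has normal n = DE × DF = (0, -4, 2) and equation n·P = 18.
Checking the remaining points: n·G = 18, n·H = 18, n·I = 18.
All equal 18, so all 6 points lie in one plane.

Yes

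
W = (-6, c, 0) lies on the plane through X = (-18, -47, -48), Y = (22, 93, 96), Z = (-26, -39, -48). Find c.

The plane through X, Y, Z has equation −1152x − 1152y + 1440z = 5760.
Substituting W: (-1152)c + (6912) = 5760, so c = 1.

1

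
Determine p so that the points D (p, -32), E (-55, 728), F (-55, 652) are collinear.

-55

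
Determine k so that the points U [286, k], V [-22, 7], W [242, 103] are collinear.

119

Collinearity: (U − V) must be parallel to (W − V) = (264, 96).
Cross-multiplying the components: (k − 7)·(264) = (308)·(96).
Solving gives k = 119.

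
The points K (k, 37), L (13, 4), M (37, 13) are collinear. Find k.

101

Collinearity: (K − L) must be parallel to (M − L) = (24, 9).
Cross-multiplying the components: (k − 13)·(9) = (33)·(24).
Solving gives k = 101.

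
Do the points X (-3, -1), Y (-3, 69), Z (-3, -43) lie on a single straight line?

Yes

XY = (0, 70), XZ = (0, -42).
Twice the signed area of △XYZ is (0)(-42) − (70)(0) = 0.
The triangle is degenerate (zero area), so the points are collinear.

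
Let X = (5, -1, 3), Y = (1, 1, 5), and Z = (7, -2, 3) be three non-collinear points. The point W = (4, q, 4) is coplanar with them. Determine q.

-1/2

The plane through X, Y, Z has equation 2x + 4y = 6.
Substituting W: (4)q + (8) = 6, so q = -1/2.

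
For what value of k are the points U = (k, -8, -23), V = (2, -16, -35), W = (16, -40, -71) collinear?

-8/3

Direction VW = (14, -24, -36). From the y-coordinate of U, the parameter along the line is τ = (-8 − (-16))/(-24) = -1/3.
Then k = 2 + (-1/3)·(14) = -8/3.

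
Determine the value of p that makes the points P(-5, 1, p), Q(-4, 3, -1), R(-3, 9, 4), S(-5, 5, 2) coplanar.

-2

The points are coplanar iff PQ · (PR × PS) = 0.
Expanding, this is linear in p: (-8)p + (-16) = 0.
So p = -2.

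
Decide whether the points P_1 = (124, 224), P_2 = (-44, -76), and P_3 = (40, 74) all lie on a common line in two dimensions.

Yes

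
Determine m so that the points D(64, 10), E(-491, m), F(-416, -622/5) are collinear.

-727/5

Collinearity: (E − D) must be parallel to (F − D) = (-480, -672/5).
Cross-multiplying the components: (m − 10)·(-480) = (-555)·(-672/5).
Solving gives m = -727/5.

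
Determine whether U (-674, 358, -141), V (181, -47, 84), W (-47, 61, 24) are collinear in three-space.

Yes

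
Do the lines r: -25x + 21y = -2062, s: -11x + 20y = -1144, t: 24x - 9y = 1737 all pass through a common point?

The three lines meet at one point iff the augmented coefficient matrix [aᵢ bᵢ cᵢ] has rank < 3, i.e. its determinant vanishes.
Here the determinant is -807.
Nonzero, so no common point exists.

No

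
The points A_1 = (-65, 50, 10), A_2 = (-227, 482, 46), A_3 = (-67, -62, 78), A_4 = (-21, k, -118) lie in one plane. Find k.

138

Coplanarity ⇔ det[A_1A_2; A_1A_3; A_1A_4] = 0.
Expanding, this is linear in k: (10944)k + (-1510272) = 0.
So k = 138.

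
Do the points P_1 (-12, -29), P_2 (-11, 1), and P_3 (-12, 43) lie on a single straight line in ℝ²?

No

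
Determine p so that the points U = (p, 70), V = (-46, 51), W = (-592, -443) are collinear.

Collinearity: (U − V) must be parallel to (W − V) = (-546, -494).
Cross-multiplying the components: (p − (-46))·(-494) = (19)·(-546).
Solving gives p = -25.

-25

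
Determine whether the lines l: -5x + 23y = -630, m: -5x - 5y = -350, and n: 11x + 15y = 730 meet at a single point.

Yes

Intersecting l and m: solving the 2×2 system gives (x, y) = (80, -10).
Substitute into n: (11)(80) + (15)(-10) = 730.
This equals 730, so (80, -10) lies on all three lines and they are concurrent.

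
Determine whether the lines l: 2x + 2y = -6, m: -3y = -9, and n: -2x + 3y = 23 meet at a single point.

No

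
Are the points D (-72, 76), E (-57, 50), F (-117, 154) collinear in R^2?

Yes

DE = (15, -26), DF = (-45, 78).
det[DE; DF] = (15)(78) − (-26)(-45) = 0.
The determinant is zero, so the points are collinear.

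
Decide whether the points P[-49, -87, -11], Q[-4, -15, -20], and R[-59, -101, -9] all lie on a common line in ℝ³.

No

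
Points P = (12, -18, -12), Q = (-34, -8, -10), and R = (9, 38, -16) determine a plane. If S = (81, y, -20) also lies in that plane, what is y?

The plane through P, Q, R has equation −152x − 190y − 2546z = 32148.
Substituting S: (-190)y + (38608) = 32148, so y = 34.

34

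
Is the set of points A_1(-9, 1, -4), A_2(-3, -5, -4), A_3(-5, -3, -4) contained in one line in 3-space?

Yes

A_1A_2 = (6, -6, 0), A_1A_3 = (4, -4, 0).
A_1A_2 × A_1A_3 = (0, 0, 0).
The cross product vanishes, so the three points are collinear.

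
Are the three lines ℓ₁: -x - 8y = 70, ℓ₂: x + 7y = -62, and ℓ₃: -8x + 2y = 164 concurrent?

No

The three lines meet at one point iff the augmented coefficient matrix [aᵢ bᵢ cᵢ] has rank < 3, i.e. its determinant vanishes.
Here the determinant is 132.
Nonzero, so no common point exists.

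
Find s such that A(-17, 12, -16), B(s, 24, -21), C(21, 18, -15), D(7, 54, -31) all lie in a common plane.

-18

Normal to plane ACD: n = (-132, 594, 1452); plane equation n·P = -13860.
Requiring n·B = -13860: (-132)s + (-16236) = -13860.
So s = -18.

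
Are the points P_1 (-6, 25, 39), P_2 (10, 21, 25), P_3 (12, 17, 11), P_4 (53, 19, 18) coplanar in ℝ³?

Yes

The four points are coplanar iff the 3×3 determinant with rows P_1P_2, P_1P_3, P_1P_4 is zero.
Rows: (16, -4, -14), (18, -8, -28), (59, -6, -21).
Expanding along the first row: (16)(0) − (-4)(1274) + (-14)(364) = 0.
Zero determinant ⇒ coplanar.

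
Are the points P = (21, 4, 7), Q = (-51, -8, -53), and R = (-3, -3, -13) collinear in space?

No

PQ = (-72, -12, -60), PR = (-24, -7, -20).
Comparing components 2 and 3: (-12)(-20) − (-60)(-7) = -180 ≠ 0, so PQ and PR are not parallel and the points are not collinear.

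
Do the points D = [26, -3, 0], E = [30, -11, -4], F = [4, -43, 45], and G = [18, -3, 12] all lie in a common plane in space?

With D as base: DE = (4, -8, -4), DF = (-22, -40, 45), DG = (-8, 0, 12).
DF × DG = (-480, -96, -320).
DE · (DF × DG) = 128.
Since 128 ≠ 0, the four points are not coplanar.

No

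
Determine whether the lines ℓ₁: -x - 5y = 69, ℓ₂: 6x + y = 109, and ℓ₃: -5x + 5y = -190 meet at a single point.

No

Intersecting ℓ₁ and ℓ₂: solving the 2×2 system gives (x, y) = (614/29, -523/29).
Substitute into ℓ₃: (-5)(614/29) + (5)(-523/29) = -5685/29.
But ℓ₃ requires -190 ≠ -5685/29, so the three lines have no common point.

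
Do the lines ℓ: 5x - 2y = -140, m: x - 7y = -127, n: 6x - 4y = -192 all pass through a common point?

The three lines meet at one point iff the augmented coefficient matrix [aᵢ bᵢ cᵢ] has rank < 3, i.e. its determinant vanishes.
Here the determinant is 0.
It vanishes, so the lines are concurrent at (-22, 15).

Yes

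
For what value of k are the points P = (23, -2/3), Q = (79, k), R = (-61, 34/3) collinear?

-26/3

Collinearity: (Q − P) must be parallel to (R − P) = (-84, 12).
Cross-multiplying the components: (k − (-2/3))·(-84) = (56)·(12).
Solving gives k = -26/3.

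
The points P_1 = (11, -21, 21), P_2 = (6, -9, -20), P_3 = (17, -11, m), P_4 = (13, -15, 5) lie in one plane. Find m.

Normal to plane P_1P_2P_4: n = (54, -162, -54); plane equation n·P = 2862.
Requiring n·P_3 = 2862: (-54)m + (2700) = 2862.
So m = -3.

-3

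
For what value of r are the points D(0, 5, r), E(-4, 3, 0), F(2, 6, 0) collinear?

Direction EF = (6, 3, 0). From the x-coordinate of D, the parameter along the line is τ = (0 − (-4))/6 = 2/3.
Then r = 0 + 2/3·(0) = 0.

0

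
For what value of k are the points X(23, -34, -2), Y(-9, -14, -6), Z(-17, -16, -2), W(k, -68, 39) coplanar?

-29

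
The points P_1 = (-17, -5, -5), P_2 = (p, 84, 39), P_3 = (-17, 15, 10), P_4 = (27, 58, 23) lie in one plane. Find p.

Coplanarity ⇔ det[P_1P_2; P_1P_3; P_1P_4] = 0.
Expanding, this is linear in p: (-385)p + (13475) = 0.
So p = 35.

35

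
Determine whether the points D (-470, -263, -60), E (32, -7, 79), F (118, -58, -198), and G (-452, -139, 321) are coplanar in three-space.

No

With D as base: DE = (502, 256, 139), DF = (588, 205, -138), DG = (18, 124, 381).
DF × DG = (95217, -226512, 69222).
DE · (DF × DG) = -566280.
Since -566280 ≠ 0, the four points are not coplanar.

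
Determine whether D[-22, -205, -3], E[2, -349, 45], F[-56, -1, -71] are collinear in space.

Yes

DE = (24, -144, 48), DF = (-34, 204, -68).
Each component of DF is -17/12 times the corresponding component of DE, so DF = -17/12·DE and the points are collinear.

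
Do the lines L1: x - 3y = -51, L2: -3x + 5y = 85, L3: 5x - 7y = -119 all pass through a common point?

Yes

The three lines meet at one point iff the augmented coefficient matrix [aᵢ bᵢ cᵢ] has rank < 3, i.e. its determinant vanishes.
Here the determinant is 0.
It vanishes, so the lines are concurrent at (0, 17).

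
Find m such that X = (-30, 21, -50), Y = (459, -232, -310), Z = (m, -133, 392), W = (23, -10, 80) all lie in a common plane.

Coplanarity ⇔ det[XY; XZ; XW] = 0.
Expanding, this is linear in m: (40950)m + (-9909900) = 0.
So m = 242.

242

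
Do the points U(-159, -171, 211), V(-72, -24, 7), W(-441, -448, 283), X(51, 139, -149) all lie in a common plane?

Yes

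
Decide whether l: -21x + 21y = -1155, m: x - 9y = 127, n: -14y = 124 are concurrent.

No

The three lines meet at one point iff the augmented coefficient matrix [aᵢ bᵢ cᵢ] has rank < 3, i.e. its determinant vanishes.
Here the determinant is -336.
Nonzero, so no common point exists.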